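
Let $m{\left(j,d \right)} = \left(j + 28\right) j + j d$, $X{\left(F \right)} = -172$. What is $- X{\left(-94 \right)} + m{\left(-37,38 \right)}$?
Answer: $-901$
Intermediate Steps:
$m{\left(j,d \right)} = d j + j \left(28 + j\right)$ ($m{\left(j,d \right)} = \left(28 + j\right) j + d j = j \left(28 + j\right) + d j = d j + j \left(28 + j\right)$)
$- X{\left(-94 \right)} + m{\left(-37,38 \right)} = \left(-1\right) \left(-172\right) - 37 \left(28 + 38 - 37\right) = 172 - 1073 = -901$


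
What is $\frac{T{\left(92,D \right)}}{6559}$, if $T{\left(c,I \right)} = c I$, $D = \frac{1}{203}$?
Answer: $\frac{92}{1331477} \approx 6.9096 \cdot 10^{-5}$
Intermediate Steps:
$D = \frac{1}{203} \approx 0.0049261$
$T{\left(c,I \right)} = I c$
$\frac{T{\left(92,D \right)}}{6559} = \frac{\frac{1}{203} \cdot 92}{6559} = \frac{92}{203} \cdot \frac{1}{6559} = \frac{92}{1331477}$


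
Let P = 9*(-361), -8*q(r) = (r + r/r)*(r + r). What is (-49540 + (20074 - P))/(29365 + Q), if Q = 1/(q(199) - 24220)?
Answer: -895834890/1003402049 ≈ -0.89280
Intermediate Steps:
q(r) = -r*(1 + r)/4 (q(r) = -(r + r/r)*(r + r)/8 = -(r + 1)*2*r/8 = -(1 + r)*2*r/8 = -r*(1 + r)/4)
Q = -1/34170 (Q = 1/(-¼*199*(1 + 199) - 24220) = 1/(-¼*199*200 - 24220) = 1/(-9950 - 24220) = 1/(-34170) = -1/34170 ≈ -2.9265e-5)
P = -3249
(-49540 + (20074 - P))/(29365 + Q) = (-49540 + (20074 - 1*(-3249)))/(29365 - 1/34170) = (-49540 + (20074 + 3249))/(1003402049/34170) = (-49540 + 23323)*(34170/1003402049) = -26217*34170/1003402049 = -895834890/1003402049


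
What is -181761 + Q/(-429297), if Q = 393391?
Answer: -78029845408/429297 ≈ -1.8176e+5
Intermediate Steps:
-181761 + Q/(-429297) = -181761 + 393391/(-429297) = -181761 + 393391*(-1/429297) = -181761 - 393391/429297 = -78029845408/429297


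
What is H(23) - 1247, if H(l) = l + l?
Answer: -1201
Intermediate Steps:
H(l) = 2*l
H(23) - 1247 = 2*23 - 1247 = 46 - 1247 = -1201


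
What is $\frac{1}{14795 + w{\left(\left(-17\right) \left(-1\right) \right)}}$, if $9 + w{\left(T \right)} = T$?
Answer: $\frac{1}{14803} \approx 6.7554 \cdot 10^{-5}$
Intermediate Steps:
$w{\left(T \right)} = -9 + T$
$\frac{1}{14795 + w{\left(\left(-17\right) \left(-1\right) \right)}} = \frac{1}{14795 - -8} = \frac{1}{14795 + \left(-9 + 17\right)} = \frac{1}{14795 + 8} = \frac{1}{14803}$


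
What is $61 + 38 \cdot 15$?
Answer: $631$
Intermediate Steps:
$61 + 38 \cdot 15 = 61 + 570 = 631$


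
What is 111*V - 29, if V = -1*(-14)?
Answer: 1525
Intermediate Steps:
V = 14
111*V - 29 = 111*14 - 29 = 1554 - 29 = 1525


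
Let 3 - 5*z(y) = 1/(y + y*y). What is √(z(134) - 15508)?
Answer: I*√563863021062/6030 ≈ 124.53*I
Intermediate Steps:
z(y) = ⅗ - 1/(5*(y + y²)) (z(y) = ⅗ - 1/(5*(y + y*y)) = ⅗ - 1/(5*(y + y²)))
√(z(134) - 15508) = √((⅕)*(-1 + 3*134 + 3*134²)/(134*(1 + 134)) - 15508) = √((⅕)*(1/134)*(-1 + 402 + 3*17956)/135 - 15508) = √((⅕)*(1/134)*(1/135)*(-1 + 402 + 53868) - 15508) = √((⅕)*(1/134)*(1/135)*54269 - 15508) = √(54269/90450 - 15508) = √(-1402644331/90450) = I*√563863021062/6030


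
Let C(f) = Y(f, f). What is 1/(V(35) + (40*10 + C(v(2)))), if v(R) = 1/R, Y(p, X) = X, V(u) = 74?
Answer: 2/949 ≈ 0.0021075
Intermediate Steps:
C(f) = f
1/(V(35) + (40*10 + C(v(2)))) = 1/(74 + (40*10 + 1/2)) = 1/(74 + (400 + ½)) = 1/(74 + 801/2) = 1/(949/2) = 2/949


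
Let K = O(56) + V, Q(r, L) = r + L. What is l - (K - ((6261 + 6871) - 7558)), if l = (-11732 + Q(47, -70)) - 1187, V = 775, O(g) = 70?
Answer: -8213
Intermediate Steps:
Q(r, L) = L + r
l = -12942 (l = (-11732 + (-70 + 47)) - 1187 = (-11732 - 23) - 1187 = -11755 - 1187 = -12942)
K = 845 (K = 70 + 775 = 845)
l - (K - ((6261 + 6871) - 7558)) = -12942 - (845 - ((6261 + 6871) - 7558)) = -12942 - (845 - (13132 - 7558)) = -12942 - (845 - 1*5574) = -12942 - (845 - 5574) = -12942 - 1*(-4729) = -12942 + 4729 = -8213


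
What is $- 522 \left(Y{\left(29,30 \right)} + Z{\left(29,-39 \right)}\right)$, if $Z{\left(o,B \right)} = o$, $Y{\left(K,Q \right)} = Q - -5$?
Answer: $-33408$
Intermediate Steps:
$Y{\left(K,Q \right)} = 5 + Q$ ($Y{\left(K,Q \right)} = Q + 5 = 5 + Q$)
$- 522 \left(Y{\left(29,30 \right)} + Z{\left(29,-39 \right)}\right) = - 522 \left(\left(5 + 30\right) + 29\right) = - 522 \left(35 + 29\right) = \left(-522\right) 64 = -33408$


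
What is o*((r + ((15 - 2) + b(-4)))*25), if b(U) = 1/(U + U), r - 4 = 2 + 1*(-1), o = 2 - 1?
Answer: 3575/8 ≈ 446.88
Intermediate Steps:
o = 1
r = 5 (r = 4 + (2 + 1*(-1)) = 4 + (2 - 1) = 4 + 1 = 5)
b(U) = 1/(2*U)
o*((r + ((15 - 2) + b(-4)))*25) = 1*((5 + ((15 - 2) + (½)/(-4)))*25) = 1*((5 + (13 + (½)*(-¼)))*25) = 1*((5 + (13 - ⅛))*25) = 1*((5 + 103/8)*25) = 1*((143/8)*25) = 1*(3575/8) = 3575/8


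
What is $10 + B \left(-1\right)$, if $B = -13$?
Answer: $23$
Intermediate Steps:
$10 + B \left(-1\right) = 10 - -13 = 10 + 13 = 23$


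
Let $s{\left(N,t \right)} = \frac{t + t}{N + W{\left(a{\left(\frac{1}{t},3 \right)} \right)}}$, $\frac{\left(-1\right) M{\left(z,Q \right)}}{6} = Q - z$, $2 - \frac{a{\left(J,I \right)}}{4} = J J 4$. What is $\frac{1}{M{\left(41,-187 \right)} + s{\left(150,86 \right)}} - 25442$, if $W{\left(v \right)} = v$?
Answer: $- \frac{5087926785383}{199981406} \approx -25442.0$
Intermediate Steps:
$a{\left(J,I \right)} = 8 - 16 J^{2}$ ($a{\left(J,I \right)} = 8 - 4 J J 4 = 8 - 4 J^{2} \cdot 4 = 8 - 4 \cdot 4 J^{2} = 8 - 16 J^{2}$)
$M{\left(z,Q \right)} = - 6 Q + 6 z$ ($M{\left(z,Q \right)} = - 6 \left(Q - z\right) = - 6 Q + 6 z$)
$s{\left(N,t \right)} = \frac{2 t}{8 + N - \frac{16}{t^{2}}}$ ($s{\left(N,t \right)} = \frac{t + t}{N - \left(-8 + 16 \left(\frac{1}{t}\right)^{2}\right)} = \frac{2 t}{N + \left(8 - \frac{16}{t^{2}}\right)} = \frac{2 t}{8 + N - \frac{16}{t^{2}}}$)
$\frac{1}{M{\left(41,-187 \right)} + s{\left(150,86 \right)}} - 25442 = \frac{1}{\left(\left(-6\right) \left(-187\right) + 6 \cdot 41\right) + \frac{2 \cdot 86^{3}}{-16 + 86^{2} \left(8 + 150\right)}} - 25442 = \frac{1}{\left(1122 + 246\right) + 2 \cdot 636056 \frac{1}{-16 + 7396 \cdot 158}} - 25442 = \frac{1}{1368 + 2 \cdot 636056 \frac{1}{-16 + 1168568}} - 25442 = \frac{1}{1368 + 2 \cdot 636056 \cdot \frac{1}{1168552}} - 25442 = \frac{1}{1368 + \frac{159014}{146069}} - 25442 = \frac{1}{\frac{199981406}{146069}} - 25442 = \frac{146069}{199981406} - 25442 = - \frac{5087926785383}{199981406}$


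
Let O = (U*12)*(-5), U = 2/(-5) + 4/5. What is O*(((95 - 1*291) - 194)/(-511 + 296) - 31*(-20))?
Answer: -641712/43 ≈ -14924.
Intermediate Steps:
U = ⅖ (U = 2*(-⅕) + 4*(⅕) = -⅖ + ⅘ = ⅖ ≈ 0.40000)
O = -24 (O = ((⅖)*12)*(-5) = (24/5)*(-5) = -24)
O*(((95 - 1*291) - 194)/(-511 + 296) - 31*(-20)) = -24*(((95 - 1*291) - 194)/(-511 + 296) - 31*(-20)) = -24*(((95 - 291) - 194)/(-215) + 620) = -24*((-196 - 194)*(-1/215) + 620) = -24*(-390*(-1/215) + 620) = -24*(78/43 + 620) = -24*26738/43 = -641712/43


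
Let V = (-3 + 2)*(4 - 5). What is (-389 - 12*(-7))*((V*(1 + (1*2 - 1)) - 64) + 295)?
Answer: -71065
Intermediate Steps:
V = 1 (V = -1*(-1) = 1)
(-389 - 12*(-7))*((V*(1 + (1*2 - 1)) - 64) + 295) = (-389 - 12*(-7))*((1*(1 + (1*2 - 1)) - 64) + 295) = (-389 + 84)*((1*(1 + (2 - 1)) - 64) + 295) = -305*((1*(1 + 1) - 64) + 295) = -305*((1*2 - 64) + 295) = -305*((2 - 64) + 295) = -305*(-62 + 295) = -305*233 = -71065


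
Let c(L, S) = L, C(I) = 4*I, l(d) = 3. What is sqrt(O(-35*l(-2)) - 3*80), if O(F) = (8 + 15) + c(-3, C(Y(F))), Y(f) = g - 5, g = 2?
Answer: 2*I*sqrt(55) ≈ 14.832*I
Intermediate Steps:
Y(f) = -3 (Y(f) = 2 - 5 = -3)
O(F) = 20 (O(F) = (8 + 15) - 3 = 23 - 3 = 20)
sqrt(O(-35*l(-2)) - 3*80) = sqrt(20 - 3*80) = sqrt(20 - 240) = sqrt(-220) = 2*I*sqrt(55)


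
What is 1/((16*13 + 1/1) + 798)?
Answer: 1/1007 ≈ 0.00099305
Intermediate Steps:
1/((16*13 + 1/1) + 798) = 1/((208 + 1) + 798) = 1/(209 + 798) = 1/1007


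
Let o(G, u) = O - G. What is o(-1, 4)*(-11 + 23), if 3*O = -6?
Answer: -12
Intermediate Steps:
O = -2 (O = (⅓)*(-6) = -2)
o(G, u) = -2 - G
o(-1, 4)*(-11 + 23) = (-2 - 1*(-1))*(-11 + 23) = (-2 + 1)*12 = -1*12 = -12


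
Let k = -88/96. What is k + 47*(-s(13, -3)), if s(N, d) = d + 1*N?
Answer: -5651/12 ≈ -470.92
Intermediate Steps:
s(N, d) = N + d (s(N, d) = d + N = N + d)
k = -11/12 (k = -88*1/96 = -11/12 ≈ -0.91667)
k + 47*(-s(13, -3)) = -11/12 + 47*(-(13 - 3)) = -11/12 + 47*(-1*10) = -11/12 + 47*(-10) = -11/12 - 470 = -5651/12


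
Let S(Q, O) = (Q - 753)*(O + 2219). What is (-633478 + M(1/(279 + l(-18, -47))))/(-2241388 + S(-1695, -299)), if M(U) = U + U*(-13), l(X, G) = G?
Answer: 36741727/402609784 ≈ 0.091259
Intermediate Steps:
S(Q, O) = (-753 + Q)*(2219 + O)
M(U) = -12*U (M(U) = U - 13*U = -12*U)
(-633478 + M(1/(279 + l(-18, -47))))/(-2241388 + S(-1695, -299)) = (-633478 - 12/(279 - 47))/(-2241388 + (-1670907 - 753*(-299) + 2219*(-1695) - 299*(-1695))) = (-633478 - 12/232)/(-2241388 + (-1670907 + 225147 - 3761205 + 506805)) = (-633478 - 12*1/232)/(-2241388 - 4700160) = (-633478 - 3/58)/(-6941548) = -36741727/58*(-1/6941548) = 36741727/402609784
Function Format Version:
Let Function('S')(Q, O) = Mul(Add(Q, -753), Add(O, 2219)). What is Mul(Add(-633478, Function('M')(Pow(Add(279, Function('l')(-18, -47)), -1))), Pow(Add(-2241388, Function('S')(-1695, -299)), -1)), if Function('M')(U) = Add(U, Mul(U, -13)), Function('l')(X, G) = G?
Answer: Rational(36741727, 402609784) ≈ 0.091259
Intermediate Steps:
Function('S')(Q, O) = Mul(Add(-753, Q), Add(2219, O))
Function('M')(U) = Mul(-12, U) (Function('M')(U) = Add(U, Mul(-13, U)) = Mul(-12, U))
Mul(Add(-633478, Function('M')(Pow(Add(279, Function('l')(-18, -47)), -1))), Pow(Add(-2241388, Function('S')(-1695, -299)), -1)) = Mul(Add(-633478, Mul(-12, Pow(Add(279, -47), -1))), Pow(Add(-2241388, Add(-1670907, Mul(-753, -299), Mul(2219, -1695), Mul(-299, -1695))), -1)) = Mul(Add(-633478, Mul(-12, Pow(232, -1))), Pow(Add(-2241388, Add(-1670907, 225147, -3761205, 506805)), -1)) = Mul(Add(-633478, Mul(-12, Rational(1, 232))), Pow(Add(-2241388, -4700160), -1)) = Mul(Add(-633478, Rational(-3, 58)), Pow(-6941548, -1)) = Mul(Rational(-36741727, 58), Rational(-1, 6941548)) = Rational(36741727, 402609784)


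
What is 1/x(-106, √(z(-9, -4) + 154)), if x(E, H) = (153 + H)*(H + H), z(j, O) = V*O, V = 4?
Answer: -1/46542 + 17*√138/713644 ≈ 0.00025835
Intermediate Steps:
z(j, O) = 4*O
x(E, H) = 2*H*(153 + H) (x(E, H) = (153 + H)*(2*H) = 2*H*(153 + H))
1/x(-106, √(z(-9, -4) + 154)) = 1/(2*√(4*(-4) + 154)*(153 + √(4*(-4) + 154))) = 1/(2*√(-16 + 154)*(153 + √(-16 + 154))) = 1/(2*√138*(153 + √138)) = √138/(276*(153 + √138))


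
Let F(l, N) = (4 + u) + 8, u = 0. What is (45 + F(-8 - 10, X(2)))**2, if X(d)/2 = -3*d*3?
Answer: 3249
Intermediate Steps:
X(d) = -18*d (X(d) = 2*(-3*d*3) = 2*(-9*d) = -18*d)
F(l, N) = 12 (F(l, N) = (4 + 0) + 8 = 4 + 8 = 12)
(45 + F(-8 - 10, X(2)))**2 = (45 + 12)**2 = 57**2 = 3249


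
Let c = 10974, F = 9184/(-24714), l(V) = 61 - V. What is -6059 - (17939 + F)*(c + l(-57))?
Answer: -2458812234115/12357 ≈ -1.9898e+8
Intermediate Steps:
F = -4592/12357 (F = 9184*(-1/24714) = -4592/12357 ≈ -0.37161)
-6059 - (17939 + F)*(c + l(-57)) = -6059 - (17939 - 4592/12357)*(10974 + (61 - 1*(-57))) = -6059 - 221667631*(10974 + (61 + 57))/12357 = -6059 - 221667631*(10974 + 118)/12357 = -6059 - 221667631*11092/12357 = -6059 - 1*2458737363052/12357 = -6059 - 2458737363052/12357 = -2458812234115/12357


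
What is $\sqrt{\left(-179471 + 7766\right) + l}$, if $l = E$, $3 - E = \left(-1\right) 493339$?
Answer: $\sqrt{321637} \approx 567.13$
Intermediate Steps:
$E = 493342$ ($E = 3 - \left(-1\right) 493339 = 3 - -493339 = 3 + 493339 = 493342$)
$l = 493342$
$\sqrt{\left(-179471 + 7766\right) + l} = \sqrt{\left(-179471 + 7766\right) + 493342} = \sqrt{-171705 + 493342} = \sqrt{321637}$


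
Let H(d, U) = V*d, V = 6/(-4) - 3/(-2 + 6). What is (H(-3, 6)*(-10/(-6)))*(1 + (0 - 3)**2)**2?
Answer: 1125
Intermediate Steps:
V = -9/4 (V = 6*(-1/4) - 3/4 = -3/2 - 3*1/4 = -3/2 - 3/4 = -9/4 ≈ -2.2500)
H(d, U) = -9*d/4
(H(-3, 6)*(-10/(-6)))*(1 + (0 - 3)**2)**2 = ((-9/4*(-3))*(-10/(-6)))*(1 + (0 - 3)**2)**2 = (27*(-10*(-1/6))/4)*(1 + (-3)**2)**2 = ((27/4)*(5/3))*(1 + 9)**2 = (45/4)*10**2 = (45/4)*100 = 1125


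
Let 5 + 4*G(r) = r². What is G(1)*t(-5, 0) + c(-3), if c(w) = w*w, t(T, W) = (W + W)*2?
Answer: 9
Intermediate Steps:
t(T, W) = 4*W (t(T, W) = (2*W)*2 = 4*W)
G(r) = -5/4 + r²/4
c(w) = w²
G(1)*t(-5, 0) + c(-3) = (-5/4 + (¼)*1²)*(4*0) + (-3)² = (-5/4 + (¼)*1)*0 + 9 = (-5/4 + ¼)*0 + 9 = -1*0 + 9 = 0 + 9 = 9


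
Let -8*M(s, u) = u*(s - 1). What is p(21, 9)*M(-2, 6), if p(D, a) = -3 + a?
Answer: 27/2 ≈ 13.500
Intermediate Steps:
M(s, u) = -u*(-1 + s)/8 (M(s, u) = -u*(s - 1)/8 = -u*(-1 + s)/8)
p(21, 9)*M(-2, 6) = (-3 + 9)*((⅛)*6*(1 - 1*(-2))) = 6*((⅛)*6*(1 + 2)) = 6*((⅛)*6*3) = 6*(9/4) = 27/2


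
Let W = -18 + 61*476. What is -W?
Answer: -29018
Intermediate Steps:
W = 29018 (W = -18 + 29036 = 29018)
-W = -1*29018 = -29018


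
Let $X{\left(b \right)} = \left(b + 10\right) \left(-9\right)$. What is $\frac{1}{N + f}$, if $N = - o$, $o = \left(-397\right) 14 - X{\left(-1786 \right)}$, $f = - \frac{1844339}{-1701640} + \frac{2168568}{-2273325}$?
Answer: $\frac{257892050200}{5555544056068777} \approx 4.6421 \cdot 10^{-5}$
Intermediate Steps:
$X{\left(b \right)} = -90 - 9 b$ ($X{\left(b \right)} = \left(10 + b\right) \left(-9\right) = -90 - 9 b$)
$f = \frac{33510660377}{257892050200}$ ($f = \left(-1844339\right) \left(- \frac{1}{1701640}\right) + 2168568 \left(- \frac{1}{2273325}\right) = \frac{1844339}{1701640} - \frac{722856}{757775} = \frac{33510660377}{257892050200} \approx 0.12994$)
$o = -21542$ ($o = \left(-397\right) 14 - \left(-90 - -16074\right) = -5558 - \left(-90 + 16074\right) = -5558 - 15984 = -21542$)
$N = 21542$ ($N = \left(-1\right) \left(-21542\right) = 21542$)
$\frac{1}{N + f} = \frac{1}{21542 + \frac{33510660377}{257892050200}} = \frac{1}{\frac{5555544056068777}{257892050200}} = \frac{257892050200}{5555544056068777}$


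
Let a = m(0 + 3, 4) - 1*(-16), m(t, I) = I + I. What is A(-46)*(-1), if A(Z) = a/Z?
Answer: 12/23 ≈ 0.52174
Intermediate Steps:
m(t, I) = 2*I
a = 24 (a = 2*4 - 1*(-16) = 8 + 16 = 24)
A(Z) = 24/Z
A(-46)*(-1) = (24/(-46))*(-1) = (24*(-1/46))*(-1) = -12/23*(-1) = 12/23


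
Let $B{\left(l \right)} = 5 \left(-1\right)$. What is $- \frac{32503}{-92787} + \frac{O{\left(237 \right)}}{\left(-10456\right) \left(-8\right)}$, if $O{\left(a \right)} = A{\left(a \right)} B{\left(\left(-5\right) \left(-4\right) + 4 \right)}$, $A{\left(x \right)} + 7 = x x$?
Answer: $- \frac{11668353263}{3880723488} \approx -3.0067$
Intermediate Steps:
$B{\left(l \right)} = -5$
$A{\left(x \right)} = -7 + x^{2}$ ($A{\left(x \right)} = -7 + x x = -7 + x^{2}$)
$O{\left(a \right)} = 35 - 5 a^{2}$ ($O{\left(a \right)} = \left(-7 + a^{2}\right) \left(-5\right) = 35 - 5 a^{2}$)
$- \frac{32503}{-92787} + \frac{O{\left(237 \right)}}{\left(-10456\right) \left(-8\right)} = - \frac{32503}{-92787} + \frac{35 - 5 \cdot 237^{2}}{\left(-10456\right) \left(-8\right)} = \left(-32503\right) \left(- \frac{1}{92787}\right) + \frac{35 - 280845}{83648} = \frac{32503}{92787} + \left(35 - 280845\right) \frac{1}{83648} = \frac{32503}{92787} - \frac{140405}{41824} = - \frac{11668353263}{3880723488}$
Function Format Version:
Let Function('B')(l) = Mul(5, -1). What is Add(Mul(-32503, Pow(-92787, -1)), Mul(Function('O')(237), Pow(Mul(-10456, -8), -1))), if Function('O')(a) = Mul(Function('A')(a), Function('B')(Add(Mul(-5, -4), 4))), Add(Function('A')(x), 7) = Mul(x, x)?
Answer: Rational(-11668353263, 3880723488) ≈ -3.0067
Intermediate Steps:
Function('B')(l) = -5
Function('A')(x) = Add(-7, Pow(x, 2)) (Function('A')(x) = Add(-7, Mul(x, x)) = Add(-7, Pow(x, 2)))
Function('O')(a) = Add(35, Mul(-5, Pow(a, 2))) (Function('O')(a) = Mul(Add(-7, Pow(a, 2)), -5) = Add(35, Mul(-5, Pow(a, 2))))
Add(Mul(-32503, Pow(-92787, -1)), Mul(Function('O')(237), Pow(Mul(-10456, -8), -1))) = Add(Mul(-32503, Pow(-92787, -1)), Mul(Add(35, Mul(-5, Pow(237, 2))), Pow(Mul(-10456, -8), -1))) = Add(Mul(-32503, Rational(-1, 92787)), Mul(Add(35, Mul(-5, 56169)), Pow(83648, -1))) = Add(Rational(32503, 92787), Mul(Add(35, -280845), Rational(1, 83648))) = Add(Rational(32503, 92787), Mul(-280810, Rational(1, 83648))) = Add(Rational(32503, 92787), Rational(-140405, 41824)) = Rational(-11668353263, 3880723488)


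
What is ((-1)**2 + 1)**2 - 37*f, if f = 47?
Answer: -1735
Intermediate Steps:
((-1)**2 + 1)**2 - 37*f = ((-1)**2 + 1)**2 - 37*47 = (1 + 1)**2 - 1739 = 2**2 - 1739 = 4 - 1739 = -1735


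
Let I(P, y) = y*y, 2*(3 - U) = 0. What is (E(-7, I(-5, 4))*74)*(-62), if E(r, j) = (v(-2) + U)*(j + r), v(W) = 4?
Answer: -289044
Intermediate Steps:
U = 3 (U = 3 - ½*0 = 3 + 0 = 3)
I(P, y) = y²
E(r, j) = 7*j + 7*r (E(r, j) = (4 + 3)*(j + r) = 7*(j + r) = 7*j + 7*r)
(E(-7, I(-5, 4))*74)*(-62) = ((7*4² + 7*(-7))*74)*(-62) = ((7*16 - 49)*74)*(-62) = ((112 - 49)*74)*(-62) = (63*74)*(-62) = 4662*(-62) = -289044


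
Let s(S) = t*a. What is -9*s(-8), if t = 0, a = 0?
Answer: 0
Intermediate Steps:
s(S) = 0 (s(S) = 0*0 = 0)
-9*s(-8) = -9*0 = 0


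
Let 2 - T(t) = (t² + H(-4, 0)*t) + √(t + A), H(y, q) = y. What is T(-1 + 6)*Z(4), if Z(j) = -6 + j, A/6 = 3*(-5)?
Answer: 6 + 2*I*√85 ≈ 6.0 + 18.439*I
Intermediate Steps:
A = -90 (A = 6*(3*(-5)) = 6*(-15) = -90)
T(t) = 2 - t² - √(-90 + t) + 4*t (T(t) = 2 - ((t² - 4*t) + √(t - 90)) = 2 - ((t² - 4*t) + √(-90 + t)) = 2 - (t² + √(-90 + t) - 4*t) = 2 + (-t² - √(-90 + t) + 4*t) = 2 - t² - √(-90 + t) + 4*t)
T(-1 + 6)*Z(4) = (2 - (-1 + 6)² - √(-90 + (-1 + 6)) + 4*(-1 + 6))*(-6 + 4) = (2 - 1*5² - √(-90 + 5) + 4*5)*(-2) = (2 - 1*25 - √(-85) + 20)*(-2) = (2 - 25 - I*√85 + 20)*(-2) = (-3 - I*√85)*(-2) = 6 + 2*I*√85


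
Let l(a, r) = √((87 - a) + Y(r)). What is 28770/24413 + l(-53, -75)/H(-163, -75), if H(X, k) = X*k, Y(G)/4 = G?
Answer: 28770/24413 + 4*I*√10/12225 ≈ 1.1785 + 0.0010347*I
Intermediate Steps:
Y(G) = 4*G
l(a, r) = √(87 - a + 4*r) (l(a, r) = √((87 - a) + 4*r) = √(87 - a + 4*r))
28770/24413 + l(-53, -75)/H(-163, -75) = 28770/24413 + √(87 - 1*(-53) + 4*(-75))/((-163*(-75))) = 28770*(1/24413) + √(87 + 53 - 300)/12225 = 28770/24413 + √(-160)*(1/12225) = 28770/24413 + (4*I*√10)*(1/12225) = 28770/24413 + 4*I*√10/12225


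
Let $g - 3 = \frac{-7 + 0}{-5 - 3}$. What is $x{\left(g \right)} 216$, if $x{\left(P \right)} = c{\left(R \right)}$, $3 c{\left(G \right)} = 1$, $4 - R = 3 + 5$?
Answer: $72$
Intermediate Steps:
$R = -4$ ($R = 4 - \left(3 + 5\right) = 4 - 8 = -4$)
$c{\left(G \right)} = \frac{1}{3}$ ($c{\left(G \right)} = \frac{1}{3} \cdot 1 = \frac{1}{3}$)
$g = \frac{31}{8}$ ($g = 3 + \frac{-7 + 0}{-5 - 3} = 3 - \frac{7}{-8} = 3 - - \frac{7}{8} = 3 + \frac{7}{8} = \frac{31}{8} \approx 3.875$)
$x{\left(P \right)} = \frac{1}{3}$
$x{\left(g \right)} 216 = \frac{1}{3} \cdot 216 = 72$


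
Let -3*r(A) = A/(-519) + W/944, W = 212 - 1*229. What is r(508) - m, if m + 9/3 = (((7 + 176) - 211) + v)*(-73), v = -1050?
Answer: -115660172953/1469808 ≈ -78691.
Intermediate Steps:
W = -17 (W = 212 - 229 = -17)
r(A) = 17/2832 + A/1557 (r(A) = -(A/(-519) - 17/944)/3 = -(A*(-1/519) - 17*1/944)/3 = -(-A/519 - 17/944)/3 = -(-17/944 - A/519)/3 = 17/2832 + A/1557)
m = 78691 (m = -3 + (((7 + 176) - 211) - 1050)*(-73) = -3 + ((183 - 211) - 1050)*(-73) = -3 + (-28 - 1050)*(-73) = -3 - 1078*(-73) = -3 + 78694 = 78691)
r(508) - m = (17/2832 + (1/1557)*508) - 1*78691 = (17/2832 + 508/1557) - 78691 = 488375/1469808 - 78691 = -115660172953/1469808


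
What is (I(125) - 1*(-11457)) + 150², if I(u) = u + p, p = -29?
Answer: 34053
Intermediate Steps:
I(u) = -29 + u (I(u) = u - 29 = -29 + u)
(I(125) - 1*(-11457)) + 150² = ((-29 + 125) - 1*(-11457)) + 150² = (96 + 11457) + 22500 = 11553 + 22500 = 34053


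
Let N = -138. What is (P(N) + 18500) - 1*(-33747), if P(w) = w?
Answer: 52109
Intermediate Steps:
(P(N) + 18500) - 1*(-33747) = (-138 + 18500) - 1*(-33747) = 18362 + 33747 = 52109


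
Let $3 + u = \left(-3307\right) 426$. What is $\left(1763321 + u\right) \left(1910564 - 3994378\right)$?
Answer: $-738787080304$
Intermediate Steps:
$u = -1408785$ ($u = -3 - 1408782 = -1408785$)
$\left(1763321 + u\right) \left(1910564 - 3994378\right) = \left(1763321 - 1408785\right) \left(1910564 - 3994378\right) = 354536 \left(-2083814\right) = -738787080304$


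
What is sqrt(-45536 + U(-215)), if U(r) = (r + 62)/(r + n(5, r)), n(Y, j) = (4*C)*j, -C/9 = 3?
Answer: I*sqrt(24099021938165)/23005 ≈ 213.39*I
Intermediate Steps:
C = -27 (C = -9*3 = -27)
n(Y, j) = -108*j (n(Y, j) = (4*(-27))*j = -108*j)
U(r) = -(62 + r)/(107*r) (U(r) = (r + 62)/(r - 108*r) = (62 + r)/((-107*r)) = (62 + r)*(-1/(107*r)) = -(62 + r)/(107*r))
sqrt(-45536 + U(-215)) = sqrt(-45536 + (1/107)*(-62 - 1*(-215))/(-215)) = sqrt(-45536 + (1/107)*(-1/215)*(-62 + 215)) = sqrt(-45536 + (1/107)*(-1/215)*153) = sqrt(-45536 - 153/23005) = sqrt(-1047555833/23005) = I*sqrt(24099021938165)/23005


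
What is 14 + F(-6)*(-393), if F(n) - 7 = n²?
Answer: -16885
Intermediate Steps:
F(n) = 7 + n²
14 + F(-6)*(-393) = 14 + (7 + (-6)²)*(-393) = 14 + (7 + 36)*(-393) = 14 + 43*(-393) = 14 - 16899 = -16885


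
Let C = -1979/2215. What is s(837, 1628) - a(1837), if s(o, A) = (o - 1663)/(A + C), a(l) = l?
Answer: -946064701/514863 ≈ -1837.5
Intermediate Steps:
C = -1979/2215 (C = -1979*1/2215 = -1979/2215 ≈ -0.89345)
s(o, A) = (-1663 + o)/(-1979/2215 + A) (s(o, A) = (o - 1663)/(A - 1979/2215) = (-1663 + o)/(-1979/2215 + A))
s(837, 1628) - a(1837) = 2215*(-1663 + 837)/(-1979 + 2215*1628) - 1*1837 = 2215*(-826)/(-1979 + 3606020) - 1837 = 2215*(-826)/3604041 - 1837 = 2215*(1/3604041)*(-826) - 1837 = -261370/514863 - 1837 = -946064701/514863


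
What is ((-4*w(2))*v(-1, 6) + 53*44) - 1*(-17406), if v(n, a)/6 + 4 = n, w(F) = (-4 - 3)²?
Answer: 25618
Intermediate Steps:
w(F) = 49 (w(F) = (-7)² = 49)
v(n, a) = -24 + 6*n
((-4*w(2))*v(-1, 6) + 53*44) - 1*(-17406) = ((-4*49)*(-24 + 6*(-1)) + 53*44) - 1*(-17406) = (-196*(-24 - 6) + 2332) + 17406 = (-196*(-30) + 2332) + 17406 = (5880 + 2332) + 17406 = 8212 + 17406 = 25618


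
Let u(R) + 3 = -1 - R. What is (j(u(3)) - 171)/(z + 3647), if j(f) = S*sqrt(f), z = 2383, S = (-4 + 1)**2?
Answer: -19/670 + I*sqrt(7)/670 ≈ -0.028358 + 0.0039489*I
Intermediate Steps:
u(R) = -4 - R (u(R) = -3 + (-1 - R) = -4 - R)
S = 9 (S = (-3)**2 = 9)
j(f) = 9*sqrt(f)
(j(u(3)) - 171)/(z + 3647) = (9*sqrt(-4 - 1*3) - 171)/(2383 + 3647) = (9*sqrt(-4 - 3) - 171)/6030 = (9*sqrt(-7) - 171)*(1/6030) = (9*(I*sqrt(7)) - 171)*(1/6030) = (9*I*sqrt(7) - 171)*(1/6030) = (-171 + 9*I*sqrt(7))*(1/6030) = -19/670 + I*sqrt(7)/670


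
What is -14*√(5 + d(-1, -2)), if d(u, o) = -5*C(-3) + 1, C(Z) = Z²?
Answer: -14*I*√39 ≈ -87.43*I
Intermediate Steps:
d(u, o) = -44 (d(u, o) = -5*(-3)² + 1 = -5*9 + 1 = -45 + 1 = -44)
-14*√(5 + d(-1, -2)) = -14*√(5 - 44) = -14*I*√39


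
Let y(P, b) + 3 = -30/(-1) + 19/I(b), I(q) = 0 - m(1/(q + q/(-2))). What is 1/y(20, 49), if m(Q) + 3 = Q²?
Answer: 7199/239992 ≈ 0.029997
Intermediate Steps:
m(Q) = -3 + Q²
I(q) = 3 - 4/q² (I(q) = 0 - (-3 + (1/(q + q/(-2)))²) = 0 - (-3 + (1/(q + q*(-½)))²) = 0 - (-3 + (1/(q - q/2))²) = 0 - (-3 + (1/(q/2))²) = 0 - (-3 + (2/q)²) = 0 - (-3 + 4/q²) = 0 + (3 - 4/q²) = 3 - 4/q²)
y(P, b) = 27 + 19/(3 - 4/b²) (y(P, b) = -3 + (-30/(-1) + 19/(3 - 4/b²)) = -3 + (-30*(-1) + 19/(3 - 4/b²)) = -3 + (30 + 19/(3 - 4/b²)) = 27 + 19/(3 - 4/b²))
1/y(20, 49) = 1/(4*(27 - 25*49²)/(4 - 3*49²)) = 1/(4*(27 - 25*2401)/(4 - 3*2401)) = 1/(4*(27 - 60025)/(4 - 7203)) = 1/(4*(-59998)/(-7199)) = 1/(4*(-1/7199)*(-59998)) = 1/(239992/7199) = 7199/239992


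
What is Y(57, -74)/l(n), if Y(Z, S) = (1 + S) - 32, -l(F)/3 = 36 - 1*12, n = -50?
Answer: 35/24 ≈ 1.4583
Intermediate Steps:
l(F) = -72 (l(F) = -3*(36 - 1*12) = -3*(36 - 12) = -3*24 = -72)
Y(Z, S) = -31 + S
Y(57, -74)/l(n) = (-31 - 74)/(-72) = -105*(-1/72) = 35/24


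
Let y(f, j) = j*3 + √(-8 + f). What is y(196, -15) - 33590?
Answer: -33635 + 2*√47 ≈ -33621.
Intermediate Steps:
y(f, j) = √(-8 + f) + 3*j (y(f, j) = 3*j + √(-8 + f) = √(-8 + f) + 3*j)
y(196, -15) - 33590 = (√(-8 + 196) + 3*(-15)) - 33590 = (√188 - 45) - 33590 = (2*√47 - 45) - 33590 = (-45 + 2*√47) - 33590 = -33635 + 2*√47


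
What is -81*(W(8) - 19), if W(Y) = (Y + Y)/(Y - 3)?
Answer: 6399/5 ≈ 1279.8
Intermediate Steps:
W(Y) = 2*Y/(-3 + Y) (W(Y) = (2*Y)/(-3 + Y) = 2*Y/(-3 + Y))
-81*(W(8) - 19) = -81*(2*8/(-3 + 8) - 19) = -81*(2*8/5 - 19) = -81*(2*8*(1/5) - 19) = -81*(16/5 - 19) = -81*(-79/5) = 6399/5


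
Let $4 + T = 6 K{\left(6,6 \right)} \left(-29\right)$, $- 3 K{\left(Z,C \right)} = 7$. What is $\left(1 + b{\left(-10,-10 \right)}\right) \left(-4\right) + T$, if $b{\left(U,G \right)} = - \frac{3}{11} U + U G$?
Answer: $- \frac{142}{11} \approx -12.909$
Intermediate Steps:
$K{\left(Z,C \right)} = - \frac{7}{3}$ ($K{\left(Z,C \right)} = \left(- \frac{1}{3}\right) 7 = - \frac{7}{3}$)
$b{\left(U,G \right)} = - \frac{3 U}{11} + G U$ ($b{\left(U,G \right)} = \left(-3\right) \frac{1}{11} U + G U = - \frac{3 U}{11} + G U$)
$T = 402$ ($T = -4 + 6 \left(- \frac{7}{3}\right) \left(-29\right) = -4 - -406 = -4 + 406 = 402$)
$\left(1 + b{\left(-10,-10 \right)}\right) \left(-4\right) + T = \left(1 + \frac{1}{11} \left(-10\right) \left(-3 + 11 \left(-10\right)\right)\right) \left(-4\right) + 402 = \left(1 + \frac{1}{11} \left(-10\right) \left(-3 - 110\right)\right) \left(-4\right) + 402 = \left(1 + \frac{1}{11} \left(-10\right) \left(-113\right)\right) \left(-4\right) + 402 = \left(1 + \frac{1130}{11}\right) \left(-4\right) + 402 = \frac{1141}{11} \left(-4\right) + 402 = - \frac{4564}{11} + 402 = - \frac{142}{11}$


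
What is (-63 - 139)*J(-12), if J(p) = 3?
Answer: -606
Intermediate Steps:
(-63 - 139)*J(-12) = (-63 - 139)*3 = -202*3 = -606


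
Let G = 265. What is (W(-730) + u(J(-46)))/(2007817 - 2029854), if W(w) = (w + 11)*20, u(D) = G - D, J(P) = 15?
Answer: 14130/22037 ≈ 0.64119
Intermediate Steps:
u(D) = 265 - D
W(w) = 220 + 20*w (W(w) = (11 + w)*20 = 220 + 20*w)
(W(-730) + u(J(-46)))/(2007817 - 2029854) = ((220 + 20*(-730)) + (265 - 1*15))/(2007817 - 2029854) = ((220 - 14600) + (265 - 15))/(-22037) = (-14380 + 250)*(-1/22037) = -14130*(-1/22037) = 14130/22037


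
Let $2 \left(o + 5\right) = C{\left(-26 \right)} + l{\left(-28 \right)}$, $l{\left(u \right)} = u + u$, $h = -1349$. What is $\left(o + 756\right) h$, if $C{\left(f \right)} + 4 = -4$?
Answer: $-969931$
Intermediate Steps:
$C{\left(f \right)} = -8$ ($C{\left(f \right)} = -4 - 4 = -8$)
$l{\left(u \right)} = 2 u$
$o = -37$ ($o = -5 + \frac{-8 + 2 \left(-28\right)}{2} = -5 + \frac{-8 - 56}{2} = -5 + \frac{1}{2} \left(-64\right) = -5 - 32 = -37$)
$\left(o + 756\right) h = \left(-37 + 756\right) \left(-1349\right) = 719 \left(-1349\right) = -969931$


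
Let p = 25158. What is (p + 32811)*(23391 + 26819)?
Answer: 2910623490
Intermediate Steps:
(p + 32811)*(23391 + 26819) = (25158 + 32811)*(23391 + 26819) = 57969*50210 = 2910623490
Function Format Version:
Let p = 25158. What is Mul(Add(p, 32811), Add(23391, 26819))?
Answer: 2910623490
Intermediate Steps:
Mul(Add(p, 32811), Add(23391, 26819)) = Mul(Add(25158, 32811), Add(23391, 26819)) = Mul(57969, 50210) = 2910623490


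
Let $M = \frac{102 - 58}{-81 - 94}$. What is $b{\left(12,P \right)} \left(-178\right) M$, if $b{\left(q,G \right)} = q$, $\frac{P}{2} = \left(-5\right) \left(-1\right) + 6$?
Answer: $\frac{93984}{175} \approx 537.05$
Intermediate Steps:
$M = - \frac{44}{175}$ ($M = \frac{44}{-175} = 44 \left(- \frac{1}{175}\right) = - \frac{44}{175} \approx -0.25143$)
$P = 22$ ($P = 2 \left(\left(-5\right) \left(-1\right) + 6\right) = 2 \left(5 + 6\right) = 2 \cdot 11 = 22$)
$b{\left(12,P \right)} \left(-178\right) M = 12 \left(-178\right) \left(- \frac{44}{175}\right) = \left(-2136\right) \left(- \frac{44}{175}\right) = \frac{93984}{175}$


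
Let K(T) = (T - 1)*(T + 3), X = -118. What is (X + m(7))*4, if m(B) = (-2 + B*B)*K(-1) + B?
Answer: -1196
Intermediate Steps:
K(T) = (-1 + T)*(3 + T)
m(B) = 8 + B - 4*B**2 (m(B) = (-2 + B*B)*(-3 + (-1)**2 + 2*(-1)) + B = (-2 + B**2)*(-3 + 1 - 2) + B = (-2 + B**2)*(-4) + B = (8 - 4*B**2) + B = 8 + B - 4*B**2)
(X + m(7))*4 = (-118 + (8 + 7 - 4*7**2))*4 = (-118 + (8 + 7 - 4*49))*4 = (-118 + (8 + 7 - 196))*4 = (-118 - 181)*4 = -299*4 = -1196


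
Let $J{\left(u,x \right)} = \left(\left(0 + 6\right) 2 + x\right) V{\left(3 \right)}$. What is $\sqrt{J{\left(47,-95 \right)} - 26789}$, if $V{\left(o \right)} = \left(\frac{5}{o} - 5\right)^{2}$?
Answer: $\frac{i \sqrt{249401}}{3} \approx 166.47 i$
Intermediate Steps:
$V{\left(o \right)} = \left(-5 + \frac{5}{o}\right)^{2}$
$J{\left(u,x \right)} = \frac{400}{3} + \frac{100 x}{9}$ ($J{\left(u,x \right)} = \left(\left(0 + 6\right) 2 + x\right) \frac{25 \left(-1 + 3\right)^{2}}{9} = \left(6 \cdot 2 + x\right) 25 \cdot \frac{1}{9} \cdot 2^{2} = \left(12 + x\right) 25 \cdot \frac{1}{9} \cdot 4 = \left(12 + x\right) \frac{100}{9} = \frac{400}{3} + \frac{100 x}{9}$)
$\sqrt{J{\left(47,-95 \right)} - 26789} = \sqrt{\left(\frac{400}{3} + \frac{100}{9} \left(-95\right)\right) - 26789} = \sqrt{\left(\frac{400}{3} - \frac{9500}{9}\right) - 26789} = \sqrt{- \frac{8300}{9} - 26789} = \sqrt{- \frac{249401}{9}} = \frac{i \sqrt{249401}}{3}$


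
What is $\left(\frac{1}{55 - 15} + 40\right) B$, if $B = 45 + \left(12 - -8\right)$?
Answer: $\frac{20813}{8} \approx 2601.6$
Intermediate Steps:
$B = 65$ ($B = 45 + \left(12 + 8\right) = 45 + 20 = 65$)
$\left(\frac{1}{55 - 15} + 40\right) B = \left(\frac{1}{55 - 15} + 40\right) 65 = \left(\frac{1}{40} + 40\right) 65 = \frac{1601}{40} \cdot 65 = \frac{20813}{8}$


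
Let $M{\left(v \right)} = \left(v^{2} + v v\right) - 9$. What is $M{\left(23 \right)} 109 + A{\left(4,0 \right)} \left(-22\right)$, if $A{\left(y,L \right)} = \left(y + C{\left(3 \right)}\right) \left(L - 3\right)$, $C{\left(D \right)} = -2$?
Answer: $114473$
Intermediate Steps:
$M{\left(v \right)} = -9 + 2 v^{2}$ ($M{\left(v \right)} = \left(v^{2} + v^{2}\right) - 9 = 2 v^{2} - 9 = -9 + 2 v^{2}$)
$A{\left(y,L \right)} = \left(-3 + L\right) \left(-2 + y\right)$ ($A{\left(y,L \right)} = \left(y - 2\right) \left(L - 3\right) = \left(-2 + y\right) \left(-3 + L\right) = \left(-3 + L\right) \left(-2 + y\right)$)
$M{\left(23 \right)} 109 + A{\left(4,0 \right)} \left(-22\right) = \left(-9 + 2 \cdot 23^{2}\right) 109 + \left(6 - 12 - 0 + 0 \cdot 4\right) \left(-22\right) = \left(-9 + 2 \cdot 529\right) 109 + \left(6 - 12 + 0 + 0\right) \left(-22\right) = \left(-9 + 1058\right) 109 - -132 = 1049 \cdot 109 + 132 = 114341 + 132 = 114473$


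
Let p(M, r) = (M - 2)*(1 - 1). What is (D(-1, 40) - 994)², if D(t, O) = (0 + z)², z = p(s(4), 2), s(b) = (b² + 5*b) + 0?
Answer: 988036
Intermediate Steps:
s(b) = b² + 5*b
p(M, r) = 0 (p(M, r) = (-2 + M)*0 = 0)
z = 0
D(t, O) = 0 (D(t, O) = (0 + 0)² = 0² = 0)
(D(-1, 40) - 994)² = (0 - 994)² = (-994)² = 988036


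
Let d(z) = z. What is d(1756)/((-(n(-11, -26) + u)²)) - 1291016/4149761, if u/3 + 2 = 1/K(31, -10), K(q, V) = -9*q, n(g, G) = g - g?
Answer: -63428510723780/1296721467041 ≈ -48.915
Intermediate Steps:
n(g, G) = 0
u = -559/93 (u = -6 + 3/((-9*31)) = -6 + 3/(-279) = -6 + 3*(-1/279) = -6 - 1/93 = -559/93 ≈ -6.0107)
d(1756)/((-(n(-11, -26) + u)²)) - 1291016/4149761 = 1756/((-(0 - 559/93)²)) - 1291016/4149761 = 1756/((-(-559/93)²)) - 1291016*1/4149761 = 1756/((-1*312481/8649)) - 1291016/4149761 = 1756/(-312481/8649) - 1291016/4149761 = 1756*(-8649/312481) - 1291016/4149761 = -15187644/312481 - 1291016/4149761 = -63428510723780/1296721467041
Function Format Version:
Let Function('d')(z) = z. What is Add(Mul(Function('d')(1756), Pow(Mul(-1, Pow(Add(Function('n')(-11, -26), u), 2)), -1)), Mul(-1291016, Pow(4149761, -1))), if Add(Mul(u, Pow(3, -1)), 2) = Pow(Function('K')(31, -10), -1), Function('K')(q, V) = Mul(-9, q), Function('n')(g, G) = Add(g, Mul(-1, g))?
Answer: Rational(-63428510723780, 1296721467041) ≈ -48.915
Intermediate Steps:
Function('n')(g, G) = 0
u = Rational(-559, 93) (u = Add(-6, Mul(3, Pow(Mul(-9, 31), -1))) = Add(-6, Mul(3, Pow(-279, -1))) = Add(-6, Mul(3, Rational(-1, 279))) = Add(-6, Rational(-1, 93)) = Rational(-559, 93) ≈ -6.0107)
Add(Mul(Function('d')(1756), Pow(Mul(-1, Pow(Add(Function('n')(-11, -26), u), 2)), -1)), Mul(-1291016, Pow(4149761, -1))) = Add(Mul(1756, Pow(Mul(-1, Pow(Add(0, Rational(-559, 93)), 2)), -1)), Mul(-1291016, Pow(4149761, -1))) = Add(Mul(1756, Pow(Mul(-1, Pow(Rational(-559, 93), 2)), -1)), Mul(-1291016, Rational(1, 4149761))) = Add(Mul(1756, Pow(Mul(-1, Rational(312481, 8649)), -1)), Rational(-1291016, 4149761)) = Add(Mul(1756, Pow(Rational(-312481, 8649), -1)), Rational(-1291016, 4149761)) = Add(Mul(1756, Rational(-8649, 312481)), Rational(-1291016, 4149761)) = Add(Rational(-15187644, 312481), Rational(-1291016, 4149761)) = Rational(-63428510723780, 1296721467041)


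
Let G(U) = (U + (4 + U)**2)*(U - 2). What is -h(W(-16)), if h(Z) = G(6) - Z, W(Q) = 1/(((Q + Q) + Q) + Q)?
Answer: -27137/64 ≈ -424.02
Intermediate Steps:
G(U) = (-2 + U)*(U + (4 + U)**2) (G(U) = (U + (4 + U)**2)*(-2 + U) = (-2 + U)*(U + (4 + U)**2))
W(Q) = 1/(4*Q) (W(Q) = 1/((2*Q + Q) + Q) = 1/(3*Q + Q) = 1/(4*Q))
h(Z) = 424 - Z (h(Z) = (-32 + 6**3 - 2*6 + 7*6**2) - Z = (-32 + 216 - 12 + 7*36) - Z = (-32 + 216 - 12 + 252) - Z = 424 - Z)
-h(W(-16)) = -(424 - 1/(4*(-16))) = -(424 - (-1)/(4*16)) = -(424 - 1*(-1/64)) = -(424 + 1/64) = -1*27137/64 = -27137/64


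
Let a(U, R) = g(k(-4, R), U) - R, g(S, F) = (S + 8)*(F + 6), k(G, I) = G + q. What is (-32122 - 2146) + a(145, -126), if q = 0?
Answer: -33538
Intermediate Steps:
k(G, I) = G (k(G, I) = G + 0 = G)
g(S, F) = (6 + F)*(8 + S) (g(S, F) = (8 + S)*(6 + F) = (6 + F)*(8 + S))
a(U, R) = 24 - R + 4*U (a(U, R) = (48 + 6*(-4) + 8*U + U*(-4)) - R = (48 - 24 + 8*U - 4*U) - R = (24 + 4*U) - R = 24 - R + 4*U)
(-32122 - 2146) + a(145, -126) = (-32122 - 2146) + (24 - 1*(-126) + 4*145) = -34268 + (24 + 126 + 580) = -34268 + 730 = -33538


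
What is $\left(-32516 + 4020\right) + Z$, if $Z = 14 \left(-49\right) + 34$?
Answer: $-29148$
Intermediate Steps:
$Z = -652$ ($Z = -686 + 34 = -652$)
$\left(-32516 + 4020\right) + Z = \left(-32516 + 4020\right) - 652 = -28496 - 652 = -29148$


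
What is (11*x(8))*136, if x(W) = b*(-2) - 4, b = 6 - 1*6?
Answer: -5984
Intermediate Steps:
b = 0 (b = 6 - 6 = 0)
x(W) = -4 (x(W) = 0*(-2) - 4 = 0 - 4 = -4)
(11*x(8))*136 = (11*(-4))*136 = -44*136 = -5984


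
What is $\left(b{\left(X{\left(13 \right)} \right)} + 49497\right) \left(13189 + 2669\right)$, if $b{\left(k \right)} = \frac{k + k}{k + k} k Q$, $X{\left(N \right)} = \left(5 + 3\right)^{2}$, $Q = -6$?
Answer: $778833954$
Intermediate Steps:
$X{\left(N \right)} = 64$ ($X{\left(N \right)} = 8^{2} = 64$)
$b{\left(k \right)} = - 6 k$ ($b{\left(k \right)} = \frac{k + k}{k + k} k \left(-6\right) = \frac{2 k}{2 k} k \left(-6\right) = 2 k \frac{1}{2 k} k \left(-6\right) = 1 k \left(-6\right) = k \left(-6\right) = - 6 k$)
$\left(b{\left(X{\left(13 \right)} \right)} + 49497\right) \left(13189 + 2669\right) = \left(\left(-6\right) 64 + 49497\right) \left(13189 + 2669\right) = \left(-384 + 49497\right) 15858 = 49113 \cdot 15858 = 778833954$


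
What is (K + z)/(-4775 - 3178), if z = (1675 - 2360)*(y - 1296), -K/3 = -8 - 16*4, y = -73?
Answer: -85271/723 ≈ -117.94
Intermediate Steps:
K = 216 (K = -3*(-8 - 16*4) = -3*(-8 - 64) = -3*(-72) = 216)
z = 937765 (z = (1675 - 2360)*(-73 - 1296) = -685*(-1369) = 937765)
(K + z)/(-4775 - 3178) = (216 + 937765)/(-4775 - 3178) = 937981/(-7953) = 937981*(-1/7953) = -85271/723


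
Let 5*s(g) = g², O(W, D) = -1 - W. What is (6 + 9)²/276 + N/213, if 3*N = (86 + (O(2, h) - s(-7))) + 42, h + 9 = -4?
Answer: 32513/32660 ≈ 0.99550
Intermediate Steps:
h = -13 (h = -9 - 4 = -13)
s(g) = g²/5
N = 192/5 (N = ((86 + ((-1 - 1*2) - (-7)²/5)) + 42)/3 = ((86 + ((-1 - 2) - 49/5)) + 42)/3 = ((86 + (-3 - 1*49/5)) + 42)/3 = ((86 + (-3 - 49/5)) + 42)/3 = ((86 - 64/5) + 42)/3 = (366/5 + 42)/3 = (⅓)*(576/5) = 192/5 ≈ 38.400)
(6 + 9)²/276 + N/213 = (6 + 9)²/276 + (192/5)/213 = 15²*(1/276) + (192/5)*(1/213) = 225*(1/276) + 64/355 = 75/92 + 64/355 = 32513/32660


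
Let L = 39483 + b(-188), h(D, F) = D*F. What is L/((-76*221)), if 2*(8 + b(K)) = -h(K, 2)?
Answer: -3051/1292 ≈ -2.3615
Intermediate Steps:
b(K) = -8 - K (b(K) = -8 + (-K*2)/2 = -8 + (-2*K)/2 = -8 - K)
L = 39663 (L = 39483 + (-8 - 1*(-188)) = 39483 + (-8 + 188) = 39483 + 180 = 39663)
L/((-76*221)) = 39663/((-76*221)) = 39663/(-16796) = 39663*(-1/16796) = -3051/1292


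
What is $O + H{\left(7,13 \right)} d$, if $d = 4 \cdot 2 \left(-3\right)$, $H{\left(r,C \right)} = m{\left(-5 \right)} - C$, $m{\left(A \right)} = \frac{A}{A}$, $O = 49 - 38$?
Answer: $299$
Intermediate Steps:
$O = 11$
$m{\left(A \right)} = 1$
$H{\left(r,C \right)} = 1 - C$
$d = -24$ ($d = 8 \left(-3\right) = -24$)
$O + H{\left(7,13 \right)} d = 11 + \left(1 - 13\right) \left(-24\right) = 11 - -288 = 11 + 288 = 299$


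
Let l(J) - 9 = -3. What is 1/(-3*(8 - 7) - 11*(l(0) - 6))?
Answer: -⅓ ≈ -0.33333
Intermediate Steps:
l(J) = 6 (l(J) = 9 - 3 = 6)
1/(-3*(8 - 7) - 11*(l(0) - 6)) = 1/(-3*(8 - 7) - 11*(6 - 6)) = 1/(-3*1 - 11*0) = 1/(-3 + 0) = 1/(-3) = -⅓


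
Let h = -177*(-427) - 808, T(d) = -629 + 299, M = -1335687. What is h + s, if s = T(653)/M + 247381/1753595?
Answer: 58377669394465304/780751348255 ≈ 74771.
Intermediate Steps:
T(d) = -330
h = 74771 (h = 75579 - 808 = 74771)
s = 110334090699/780751348255 (s = -330/(-1335687) + 247381/1753595 = -330*(-1/1335687) + 247381*(1/1753595) = 110/445229 + 247381/1753595 = 110334090699/780751348255 ≈ 0.14132)
h + s = 74771 + 110334090699/780751348255 = 58377669394465304/780751348255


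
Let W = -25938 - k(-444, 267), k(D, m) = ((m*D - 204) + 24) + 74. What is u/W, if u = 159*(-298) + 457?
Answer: -46925/92716 ≈ -0.50611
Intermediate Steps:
k(D, m) = -106 + D*m (k(D, m) = ((D*m - 204) + 24) + 74 = ((-204 + D*m) + 24) + 74 = (-180 + D*m) + 74 = -106 + D*m)
u = -46925 (u = -47382 + 457 = -46925)
W = 92716 (W = -25938 - (-106 - 444*267) = -25938 - (-106 - 118548) = -25938 - 1*(-118654) = -25938 + 118654 = 92716)
u/W = -46925/92716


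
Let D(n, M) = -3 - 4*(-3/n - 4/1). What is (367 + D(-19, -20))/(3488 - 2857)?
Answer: 7208/11989 ≈ 0.60122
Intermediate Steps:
D(n, M) = 13 + 12/n (D(n, M) = -3 - 4*(-3/n - 4/1) = -3 - 4*(-3/n - 4*1) = -3 - 4*(-3/n - 4) = -3 - 4*(-4 - 3/n) = -3 + (16 + 12/n) = 13 + 12/n)
(367 + D(-19, -20))/(3488 - 2857) = (367 + (13 + 12/(-19)))/(3488 - 2857) = (367 + (13 + 12*(-1/19)))/631 = (367 + (13 - 12/19))*(1/631) = (367 + 235/19)*(1/631) = (7208/19)*(1/631) = 7208/11989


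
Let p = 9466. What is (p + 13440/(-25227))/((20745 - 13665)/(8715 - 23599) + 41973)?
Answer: 296173419194/1313315627067 ≈ 0.22552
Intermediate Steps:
(p + 13440/(-25227))/((20745 - 13665)/(8715 - 23599) + 41973) = (9466 + 13440/(-25227))/((20745 - 13665)/(8715 - 23599) + 41973) = (9466 + 13440*(-1/25227))/(7080/(-14884) + 41973) = (9466 - 4480/8409)/(7080*(-1/14884) + 41973) = 79595114/(8409*(-1770/3721 + 41973)) = 79595114/(8409*(156179763/3721)) = (79595114/8409)*(3721/156179763) = 296173419194/1313315627067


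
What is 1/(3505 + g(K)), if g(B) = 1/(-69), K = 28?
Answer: 69/241844 ≈ 0.00028531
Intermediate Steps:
g(B) = -1/69
1/(3505 + g(K)) = 1/(3505 - 1/69) = 1/(241844/69) = 69/241844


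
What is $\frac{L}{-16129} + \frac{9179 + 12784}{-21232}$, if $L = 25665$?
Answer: $- \frac{899160507}{342450928} \approx -2.6257$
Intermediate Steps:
$\frac{L}{-16129} + \frac{9179 + 12784}{-21232} = \frac{25665}{-16129} + \frac{9179 + 12784}{-21232} = 25665 \left(- \frac{1}{16129}\right) + 21963 \left(- \frac{1}{21232}\right) = - \frac{25665}{16129} - \frac{21963}{21232} = - \frac{899160507}{342450928}$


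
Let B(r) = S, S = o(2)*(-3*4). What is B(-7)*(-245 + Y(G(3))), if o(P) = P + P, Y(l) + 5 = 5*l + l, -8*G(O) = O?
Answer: 12108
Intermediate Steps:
G(O) = -O/8
Y(l) = -5 + 6*l (Y(l) = -5 + (5*l + l) = -5 + 6*l)
o(P) = 2*P
S = -48 (S = (2*2)*(-3*4) = 4*(-12) = -48)
B(r) = -48
B(-7)*(-245 + Y(G(3))) = -48*(-245 + (-5 + 6*(-1/8*3))) = -48*(-245 + (-5 + 6*(-3/8))) = -48*(-245 + (-5 - 9/4)) = -48*(-245 - 29/4) = -48*(-1009/4) = 12108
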